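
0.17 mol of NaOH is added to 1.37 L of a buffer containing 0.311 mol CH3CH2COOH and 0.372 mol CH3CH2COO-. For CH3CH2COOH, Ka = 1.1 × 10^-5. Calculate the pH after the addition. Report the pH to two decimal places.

OH- converts CH3CH2COOH to CH3CH2COO-: CH3CH2COOH → 0.141 mol, CH3CH2COO- → 0.542 mol.
pKa = −log(1.1 × 10^-5) = 4.959
Henderson–Hasselbalch with mole ratio 0.542/0.141: pH = 4.959 + (+0.585)

pH = 5.54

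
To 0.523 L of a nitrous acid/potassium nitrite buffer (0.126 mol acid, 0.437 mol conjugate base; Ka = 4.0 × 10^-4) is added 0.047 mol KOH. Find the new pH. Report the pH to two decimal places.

pH = 4.19

After neutralization: n(HNO2) = 0.079 mol, n(NO2-) = 0.484 mol.
pKa = −log(4.0 × 10^-4) = 3.398
pH = pKa + log([A⁻]/[HA]) = 3.398 + log(0.484/0.079) = 3.398 +0.787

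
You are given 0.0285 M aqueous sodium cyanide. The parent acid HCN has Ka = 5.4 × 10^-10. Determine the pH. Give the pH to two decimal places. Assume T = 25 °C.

pH = 10.86

CN- is the conjugate base of the weak acid HCN.
Kb = Kw/Ka = 1.0×10^-14 / 5.4 × 10^-10 = 1.85 × 10^-5
From the ICE table, Kb = [OH-]²/(0.0285 − [OH-]) = 1.85 × 10^-5.
Neglecting [OH-] in the denominator: [OH-] = √(1.85 × 10^-5 × 0.0285) = 7.26 × 10^-4 M
([OH-]/C₀ = 2.5% < 5%, so the approximation holds.)
pOH = −log(7.26 × 10^-4) = 3.14; pH = 14.00 − 3.14 = 10.86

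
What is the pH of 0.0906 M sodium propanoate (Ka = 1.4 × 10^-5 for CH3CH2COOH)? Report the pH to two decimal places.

pH = 8.91

CH3CH2COO- is the conjugate base of the weak acid CH3CH2COOH.
Kb = Kw/Ka = 1.0×10^-14 / 1.4 × 10^-5 = 7.14 × 10^-10
Let x = [OH-] at equilibrium. Kb = x²/(0.0906 − x).
Neglecting x in the denominator: x = √(7.14 × 10^-10 × 0.0906) = 8.04 × 10^-6 M
pOH = −log(8.04 × 10^-6) = 5.09; pH = 14.00 − 5.09 = 8.91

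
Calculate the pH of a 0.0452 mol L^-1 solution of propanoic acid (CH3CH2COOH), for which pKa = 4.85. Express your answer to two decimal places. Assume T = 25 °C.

CH3CH2COOH ⇌ CH3CH2COO- + H+
Ka = 10^(−4.85) = 1.41 × 10^-5
From the ICE table, Ka = [H+]²/(0.0452 − [H+]) = 1.41 × 10^-5.
Since Ka ≪ C₀, [H+] ≈ √(Ka·C₀) = 7.98 × 10^-4 M.
([H+]/C₀ = 1.8% < 5%, so the approximation holds.)
pH = −log[H+] = −log(7.98 × 10^-4) = 3.10

pH = 3.10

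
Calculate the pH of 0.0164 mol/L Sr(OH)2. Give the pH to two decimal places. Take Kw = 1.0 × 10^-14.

Sr(OH)2 is a strong base (each formula unit releases 2 OH-); [OH-] = 0.0328 M.
pOH = -log(0.0328) = 1.48
pH = 14.00 - 1.48 = 12.52

pH = 12.52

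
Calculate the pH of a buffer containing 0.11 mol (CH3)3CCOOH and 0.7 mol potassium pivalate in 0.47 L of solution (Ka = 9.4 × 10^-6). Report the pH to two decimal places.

pKa = −log(9.4 × 10^-6) = 5.027
Using pH = pKa + log([base]/[acid]) with [base]/[acid] = 0.7/0.11:
pH = 5.027 + (+0.804) = 5.83

pH = 5.83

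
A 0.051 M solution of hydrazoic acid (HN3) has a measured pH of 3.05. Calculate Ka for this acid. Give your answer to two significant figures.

[H+] = 10^(-3.05) = 8.91 × 10^-4 M
At equilibrium [HA] = 0.051 − 8.91 × 10^-4 = 5.01 × 10^-2 M
Ka = [H+][A-]/[HA] = (8.91 × 10^-4)² / 5.01 × 10^-2 = 1.6 × 10^-5

Ka = 1.6 × 10^-5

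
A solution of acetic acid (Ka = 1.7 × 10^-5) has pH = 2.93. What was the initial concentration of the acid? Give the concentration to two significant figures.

[H+] = 10^(-2.93) = 1.17 × 10^-3 M = x
Ka = x²/(C₀ − x) ⇒ C₀ = x + x²/Ka
C₀ = 1.17 × 10^-3 + (1.17 × 10^-3)²/(1.7 × 10^-5) = 8.17 × 10^-2 M

C₀ = 8.2 × 10^-2 M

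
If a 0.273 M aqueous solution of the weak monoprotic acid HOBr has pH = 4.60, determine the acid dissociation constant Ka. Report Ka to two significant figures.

[H+] = 10^(-4.60) = 2.51 × 10^-5 M
At equilibrium [HA] = 0.273 − 2.51 × 10^-5 = 2.73 × 10^-1 M
Ka = [H+][A-]/[HA] = (2.51 × 10^-5)² / 2.73 × 10^-1 = 2.3 × 10^-9

Ka = 2.3 × 10^-9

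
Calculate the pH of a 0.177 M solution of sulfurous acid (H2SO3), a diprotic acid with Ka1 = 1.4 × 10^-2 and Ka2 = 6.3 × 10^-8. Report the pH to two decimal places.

Since Ka1 ≫ Ka2, the first ionization dominates [H+].
Ka1 = x²/(0.177 − x) = 1.4 × 10^-2
Solving the quadratic: x = (−Ka1 + √(Ka1² + 4·Ka1·C₀))/2 = 4.33 × 10^-2 M
pH = −log(4.33 × 10^-2) = 1.36

pH = 1.36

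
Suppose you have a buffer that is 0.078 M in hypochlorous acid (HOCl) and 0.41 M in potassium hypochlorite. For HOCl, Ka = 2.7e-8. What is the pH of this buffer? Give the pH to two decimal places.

pKa = −log(2.7 × 10^-8) = 7.569
Henderson–Hasselbalch: pH = pKa + log([OCl-]/[HOCl]) = 7.569 + log(0.41/0.078)
pH = 7.569 + (+0.721) = 8.29

pH = 8.29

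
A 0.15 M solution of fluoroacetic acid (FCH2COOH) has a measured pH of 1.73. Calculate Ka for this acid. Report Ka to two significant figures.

Ka = 2.6 × 10^-3

[H+] = 10^(-1.73) = 1.86 × 10^-2 M
At equilibrium [HA] = 0.15 − 1.86 × 10^-2 = 1.31 × 10^-1 M
Ka = [H+][A-]/[HA] = (1.86 × 10^-2)² / 1.31 × 10^-1 = 2.6 × 10^-3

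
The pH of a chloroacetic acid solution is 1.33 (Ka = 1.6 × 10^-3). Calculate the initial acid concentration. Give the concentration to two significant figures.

C₀ = 1.4 M

[H+] = 10^(-1.33) = 4.68 × 10^-2 M = x
Ka = x²/(C₀ − x) ⇒ C₀ = x + x²/Ka
C₀ = 4.68 × 10^-2 + (4.68 × 10^-2)²/(1.6 × 10^-3) = 1.42 M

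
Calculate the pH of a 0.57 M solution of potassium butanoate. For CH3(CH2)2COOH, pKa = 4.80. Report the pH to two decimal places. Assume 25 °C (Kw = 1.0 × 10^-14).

CH3(CH2)2COO- is the conjugate base of the weak acid CH3(CH2)2COOH.
Ka = 10^(−4.80) = 1.58 × 10^-5
Kb = Kw/Ka = 1.0×10^-14 / 1.58 × 10^-5 = 6.33 × 10^-10
Let x = [OH-] at equilibrium. Kb = x²/(0.57 − x).
Since Kb ≪ C₀, x ≈ √(Kb·C₀) = 1.90 × 10^-5 M.
(x/C₀ = 0.0033% < 5%, so the approximation holds.)
pOH = −log(1.90 × 10^-5) = 4.72; pH = 14.00 − 4.72 = 9.28

pH = 9.28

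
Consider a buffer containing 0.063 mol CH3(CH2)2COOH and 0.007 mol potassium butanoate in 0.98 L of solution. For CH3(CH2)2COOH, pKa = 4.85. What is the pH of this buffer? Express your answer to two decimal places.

pH = 3.90

Using pH = pKa + log([base]/[acid]) with [base]/[acid] = 0.007/0.063:
pH = 4.85 + (-0.954) = 3.90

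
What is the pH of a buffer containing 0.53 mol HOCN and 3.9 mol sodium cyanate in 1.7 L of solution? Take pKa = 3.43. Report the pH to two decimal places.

pH = pKa + log([A⁻]/[HA]) = 3.43 + log(3.9/0.53)
pH = 3.43 + (+0.867) = 4.30

pH = 4.30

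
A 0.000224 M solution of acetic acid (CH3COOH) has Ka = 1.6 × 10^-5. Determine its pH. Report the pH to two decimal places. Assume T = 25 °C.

pH = 4.28

CH3COOH ⇌ CH3COO- + H+
Ka = x²/(0.000224 − x) = 1.6 × 10^-5
x is not negligible relative to C₀; solve x² + 1.6e-05·x − 3.58e-09 = 0.
x = (−Ka + √(Ka² + 4·Ka·C₀))/2 = 5.24 × 10^-5 M
pH = −log(5.24 × 10^-5) = 4.28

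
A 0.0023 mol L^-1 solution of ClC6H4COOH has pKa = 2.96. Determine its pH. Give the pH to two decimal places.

pH = 2.95

ClC6H4COOH ⇌ ClC6H4COO- + H+
Ka = 10^(−2.96) = 1.10 × 10^-3
From the ICE table, Ka = x²/(0.0023 − x) = 1.10 × 10^-3.
Here C₀/Ka ≈ 2.09, so the small-x approximation fails. Use the quadratic:
x = [−0.0011 + √(0.0011² + 1.01e-05)]/2 = 1.13 × 10^-3 M
pH = −log(1.13 × 10^-3) = 2.95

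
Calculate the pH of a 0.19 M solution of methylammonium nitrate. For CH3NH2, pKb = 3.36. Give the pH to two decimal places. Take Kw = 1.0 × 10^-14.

CH3NH3+ is the conjugate acid of the weak base CH3NH2.
Kb = 10^(−3.36) = 4.37 × 10^-4
Ka = Kw/Kb = 1.0×10^-14 / 4.37 × 10^-4 = 2.29 × 10^-11
Let x = [H+] at equilibrium. Ka = x²/(0.19 − x).
Assume x ≪ 0.19: x ≈ √(2.29 × 10^-11 × 0.19) = 2.09 × 10^-6 M
pH = −log(2.09 × 10^-6) = 5.68

pH = 5.68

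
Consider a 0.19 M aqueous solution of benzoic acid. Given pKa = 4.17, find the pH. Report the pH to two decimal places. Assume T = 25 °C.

C6H5COOH ⇌ C6H5COO- + H+
Ka = 10^(−4.17) = 6.76 × 10^-5
From the ICE table, Ka = [H+]²/(0.19 − [H+]) = 6.76 × 10^-5.
Neglecting [H+] in the denominator: [H+] = √(6.76 × 10^-5 × 0.19) = 3.58 × 10^-3 M
Check: 1.9% ionized — well under 5%, approximation valid.
pH = −log(3.58 × 10^-3) = 2.45

pH = 2.45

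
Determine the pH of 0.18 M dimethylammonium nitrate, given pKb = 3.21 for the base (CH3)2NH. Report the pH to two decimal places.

(CH3)2NH2+ is the conjugate acid of the weak base (CH3)2NH.
Kb = 10^(−3.21) = 6.17 × 10^-4
Ka = Kw/Kb = 1.0×10^-14 / 6.17 × 10^-4 = 1.62 × 10^-11
From the ICE table, Ka = [H+]²/(0.18 − [H+]) = 1.62 × 10^-11.
Since Ka ≪ C₀, [H+] ≈ √(Ka·C₀) = 1.71 × 10^-6 M.
pH = −log(1.71 × 10^-6) = 5.77

pH = 5.77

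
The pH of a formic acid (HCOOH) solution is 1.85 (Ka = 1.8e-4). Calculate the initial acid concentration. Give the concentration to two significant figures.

C₀ = 1.1 M

[H+] = 10^(-1.85) = 1.41 × 10^-2 M = x
Ka = x²/(C₀ − x) ⇒ C₀ = x + x²/Ka
C₀ = 1.41 × 10^-2 + (1.41 × 10^-2)²/(1.8 × 10^-4) = 1.12 M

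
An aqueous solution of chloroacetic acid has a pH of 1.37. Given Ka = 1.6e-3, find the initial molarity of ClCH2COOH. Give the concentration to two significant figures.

[H+] = 10^(-1.37) = 4.27 × 10^-2 M = x
Ka = x²/(C₀ − x) ⇒ C₀ = x + x²/Ka
C₀ = 4.27 × 10^-2 + (4.27 × 10^-2)²/(1.6 × 10^-3) = 1.18 M

C₀ = 1.2 M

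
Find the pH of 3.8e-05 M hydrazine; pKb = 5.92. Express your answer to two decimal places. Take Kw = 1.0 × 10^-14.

pH = 8.79

N2H4 + H2O ⇌ N2H5+ + OH-
Kb = 10^(−5.92) = 1.20 × 10^-6
Kb = x²/(3.8e-05 − x) = 1.20 × 10^-6
The 5% rule fails; solving x² + Kb·x − Kb·C₀ = 0 exactly:
x = [−1.2e-06 + √(1.2e-06² + 1.82e-10)]/2 = 6.18 × 10^-6 M
pOH = −log(6.18 × 10^-6) = 5.21; pH = 14.00 − 5.21 = 8.79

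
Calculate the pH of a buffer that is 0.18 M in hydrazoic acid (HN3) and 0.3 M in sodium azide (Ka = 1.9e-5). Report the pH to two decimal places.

pH = 4.94

pKa = −log(1.9 × 10^-5) = 4.721
Using pH = pKa + log([base]/[acid]) with [base]/[acid] = 0.3/0.18:
pH = 4.721 + (+0.222) = 4.94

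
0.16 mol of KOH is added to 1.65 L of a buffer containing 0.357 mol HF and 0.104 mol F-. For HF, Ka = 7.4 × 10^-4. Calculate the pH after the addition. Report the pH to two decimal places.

pH = 3.26

OH- converts HF to F-: HF → 0.197 mol, F- → 0.264 mol.
pKa = −log(7.4 × 10^-4) = 3.131
pH = pKa + log(n_F-/n_HF) = 3.131 + log(0.264/0.197) = 3.131 + (+0.127)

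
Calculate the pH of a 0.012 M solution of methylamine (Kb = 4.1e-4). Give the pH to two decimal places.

CH3NH2 + H2O ⇌ CH3NH3+ + OH-
Kb = [OH-]²/(0.012 − [OH-]) = 4.1 × 10^-4
Here C₀/Kb ≈ 29.3, so the small-[OH-] approximation fails. Use the quadratic:
[OH-] = (−Kb + √(Kb² + 4·Kb·C₀))/2 = 2.02 × 10^-3 M
pOH = −log(2.02 × 10^-3) = 2.69; pH = 14.00 − 2.69 = 11.31

pH = 11.31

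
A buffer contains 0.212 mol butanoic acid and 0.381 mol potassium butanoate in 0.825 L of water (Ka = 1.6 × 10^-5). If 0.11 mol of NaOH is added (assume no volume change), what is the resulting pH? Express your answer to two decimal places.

pH = 5.48

After neutralization: n(CH3(CH2)2COOH) = 0.102 mol, n(CH3(CH2)2COO-) = 0.491 mol.
pKa = −log(1.6 × 10^-5) = 4.796
Henderson–Hasselbalch with mole ratio 0.491/0.102: pH = 4.796 + (+0.682)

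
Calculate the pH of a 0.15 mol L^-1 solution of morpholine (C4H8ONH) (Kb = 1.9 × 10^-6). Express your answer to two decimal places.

pH = 10.73

C4H8ONH + H2O ⇌ C4H8ONH2+ + OH-
From the ICE table, Kb = [OH-]²/(0.15 − [OH-]) = 1.9 × 10^-6.
Since Kb ≪ C₀, [OH-] ≈ √(Kb·C₀) = 5.34 × 10^-4 M.
([OH-]/C₀ = 0.36% < 5%, so the approximation holds.)
pOH = −log(5.34 × 10^-4) = 3.27; pH = 14.00 − 3.27 = 10.73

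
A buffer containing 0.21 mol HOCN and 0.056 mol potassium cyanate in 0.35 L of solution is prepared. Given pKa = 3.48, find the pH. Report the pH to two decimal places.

pH = pKa + log([A⁻]/[HA]) = 3.48 + log(0.056/0.21)
pH = 3.48 + (-0.574) = 2.91

pH = 2.91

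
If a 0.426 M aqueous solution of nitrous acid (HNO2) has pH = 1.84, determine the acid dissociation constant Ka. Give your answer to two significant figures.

Ka = 5.1 × 10^-4

[H+] = 10^(-1.84) = 1.45 × 10^-2 M
At equilibrium [HA] = 0.426 − 1.45 × 10^-2 = 4.11 × 10^-1 M
Ka = [H+][A-]/[HA] = (1.45 × 10^-2)² / 4.11 × 10^-1 = 5.1 × 10^-4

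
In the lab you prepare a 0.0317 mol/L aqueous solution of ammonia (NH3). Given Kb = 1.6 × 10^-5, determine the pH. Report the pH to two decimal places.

NH3 + H2O ⇌ NH4+ + OH-
Kb = [OH-]²/(0.0317 − [OH-]) = 1.6 × 10^-5
Neglecting [OH-] in the denominator: [OH-] = √(1.6 × 10^-5 × 0.0317) = 7.12 × 10^-4 M
pOH = 3.15, so pH = 14.00 − pOH = 10.85

pH = 10.85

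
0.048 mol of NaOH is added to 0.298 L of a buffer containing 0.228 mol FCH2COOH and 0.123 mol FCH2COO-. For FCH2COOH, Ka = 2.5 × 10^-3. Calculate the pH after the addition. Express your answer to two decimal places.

OH- converts FCH2COOH to FCH2COO-: FCH2COOH → 0.18 mol, FCH2COO- → 0.171 mol.
pKa = −log(2.5 × 10^-3) = 2.602
Henderson–Hasselbalch with mole ratio 0.171/0.18: pH = 2.602 + (-0.022)

pH = 2.58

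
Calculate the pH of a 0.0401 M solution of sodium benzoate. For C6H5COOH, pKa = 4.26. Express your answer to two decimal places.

pH = 8.43

C6H5COO- is the conjugate base of the weak acid C6H5COOH.
Ka = 10^(−4.26) = 5.50 × 10^-5
Kb = Kw/Ka = 1.0×10^-14 / 5.50 × 10^-5 = 1.82 × 10^-10
Let x = [OH-] at equilibrium. Kb = x²/(0.0401 − x).
Assume x ≪ 0.0401: x ≈ √(1.82 × 10^-10 × 0.0401) = 2.70 × 10^-6 M
Check: 0.0067% ionized — well under 5%, approximation valid.
pOH = −log(2.70 × 10^-6) = 5.57; pH = 14.00 − 5.57 = 8.43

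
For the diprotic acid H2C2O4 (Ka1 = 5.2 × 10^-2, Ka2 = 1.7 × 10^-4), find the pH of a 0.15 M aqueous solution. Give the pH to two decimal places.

Since Ka1 ≫ Ka2, the first ionization dominates [H+].
Ka1 = x²/(0.15 − x) = 5.2 × 10^-2
Solving the quadratic: x = (−Ka1 + √(Ka1² + 4·Ka1·C₀))/2 = 6.61 × 10^-2 M
pH = −log(6.61 × 10^-2) = 1.18

pH = 1.18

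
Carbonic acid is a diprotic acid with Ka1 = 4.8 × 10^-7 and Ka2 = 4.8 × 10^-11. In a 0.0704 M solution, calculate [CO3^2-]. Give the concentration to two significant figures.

First ionization gives [H+] ≈ [HCO3-] = 1.84 × 10^-4 M.
Second step: Ka2 = [H+][CO3^2-]/[HCO3-] ≈ [CO3^2-] (since [H+] ≈ [HCO3-]).
So [CO3^2-] ≈ Ka2.

4.8 × 10^-11 M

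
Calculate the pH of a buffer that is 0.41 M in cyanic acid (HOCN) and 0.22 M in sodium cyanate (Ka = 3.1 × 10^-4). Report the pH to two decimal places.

pH = 3.24

pKa = −log(3.1 × 10^-4) = 3.509
Using pH = pKa + log([base]/[acid]) with [base]/[acid] = 0.22/0.41:
pH = 3.509 + (-0.270) = 3.24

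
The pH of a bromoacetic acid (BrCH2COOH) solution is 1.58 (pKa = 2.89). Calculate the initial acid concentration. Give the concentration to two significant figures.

[H+] = 10^(-1.58) = 2.63 × 10^-2 M = x
Ka = 10^(−2.89) = 1.29 × 10^-3
Ka = x²/(C₀ − x) ⇒ C₀ = x + x²/Ka
C₀ = 2.63 × 10^-2 + (2.63 × 10^-2)²/(1.29 × 10^-3) = 5.62 × 10^-1 M

C₀ = 5.6 × 10^-1 M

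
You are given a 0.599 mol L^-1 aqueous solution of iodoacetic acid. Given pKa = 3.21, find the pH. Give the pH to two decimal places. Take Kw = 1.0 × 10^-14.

ICH2COOH ⇌ ICH2COO- + H+
Ka = 10^(−3.21) = 6.17 × 10^-4
Ka = [H+]²/(0.599 − [H+]) = 6.17 × 10^-4
Neglecting [H+] in the denominator: [H+] = √(6.17 × 10^-4 × 0.599) = 1.92 × 10^-2 M
([H+]/C₀ = 3.2% < 5%, so the approximation holds.)
pH = −log[H+] = −log(1.92 × 10^-2) = 1.72

pH = 1.72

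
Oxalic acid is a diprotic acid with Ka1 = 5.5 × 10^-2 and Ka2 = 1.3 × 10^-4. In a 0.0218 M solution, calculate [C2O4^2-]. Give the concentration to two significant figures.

First ionization gives [H+] ≈ [HC2O4-] = 1.67 × 10^-2 M.
Second step: Ka2 = [H+][C2O4^2-]/[HC2O4-] ≈ [C2O4^2-] (since [H+] ≈ [HC2O4-]).
So [C2O4^2-] ≈ Ka2.

1.3 × 10^-4 M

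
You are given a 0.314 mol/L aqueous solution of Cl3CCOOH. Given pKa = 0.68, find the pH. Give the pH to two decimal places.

Cl3CCOOH ⇌ Cl3CCOO- + H+
Ka = 10^(−0.68) = 2.09 × 10^-1
Let x = [H+] at equilibrium. Ka = x²/(0.314 − x).
x is not negligible relative to C₀; solve x² + 0.209·x − 0.0656 = 0.
x = [−0.209 + √(0.209² + 0.263)]/2 = 1.72 × 10^-1 M
pH = −log(1.72 × 10^-1) = 0.76

pH = 0.76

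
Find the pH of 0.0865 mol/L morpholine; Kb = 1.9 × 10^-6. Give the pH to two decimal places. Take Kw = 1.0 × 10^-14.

C4H8ONH + H2O ⇌ C4H8ONH2+ + OH-
Kb = x²/(0.0865 − x) = 1.9 × 10^-6
Since Kb ≪ C₀, x ≈ √(Kb·C₀) = 4.05 × 10^-4 M.
pOH = 3.39, so pH = 14.00 − pOH = 10.61

pH = 10.61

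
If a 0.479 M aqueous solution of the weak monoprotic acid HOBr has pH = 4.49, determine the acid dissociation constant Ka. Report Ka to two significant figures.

Ka = 2.2 × 10^-9

[H+] = 10^(-4.49) = 3.24 × 10^-5 M
At equilibrium [HA] = 0.479 − 3.24 × 10^-5 = 4.79 × 10^-1 M
Ka = [H+][A-]/[HA] = (3.24 × 10^-5)² / 4.79 × 10^-1 = 2.2 × 10^-9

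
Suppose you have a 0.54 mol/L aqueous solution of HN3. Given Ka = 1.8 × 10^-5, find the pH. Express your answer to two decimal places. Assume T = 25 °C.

pH = 2.51

HN3 ⇌ N3- + H+
Ka = [H+]²/(0.54 − [H+]) = 1.8 × 10^-5
Assume [H+] ≪ 0.54: [H+] ≈ √(1.8 × 10^-5 × 0.54) = 3.12 × 10^-3 M
([H+]/C₀ = 0.58% < 5%, so the approximation holds.)
pH = −log(3.12 × 10^-3) = 2.51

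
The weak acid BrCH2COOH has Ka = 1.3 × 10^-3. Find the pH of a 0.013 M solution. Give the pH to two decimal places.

BrCH2COOH ⇌ BrCH2COO- + H+
Ka = [H+]²/(0.013 − [H+]) = 1.3 × 10^-3
The 5% rule fails; solving [H+]² + Ka·[H+] − Ka·C₀ = 0 exactly:
[H+] = (−Ka + √(Ka² + 4·Ka·C₀))/2 = 3.51 × 10^-3 M
pH = −log(3.51 × 10^-3) = 2.45

pH = 2.45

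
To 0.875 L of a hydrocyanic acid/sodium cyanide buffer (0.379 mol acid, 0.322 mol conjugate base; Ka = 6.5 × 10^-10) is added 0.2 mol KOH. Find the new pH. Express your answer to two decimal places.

After neutralization: n(HCN) = 0.179 mol, n(CN-) = 0.522 mol.
pKa = −log(6.5 × 10^-10) = 9.187
pH = pKa + log(n_CN-/n_HCN) = 9.187 + log(0.522/0.179) = 9.187 + (+0.465)

pH = 9.65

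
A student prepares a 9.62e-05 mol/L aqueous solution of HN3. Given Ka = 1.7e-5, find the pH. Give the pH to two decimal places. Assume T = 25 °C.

HN3 ⇌ N3- + H+
Let x = [H+] at equilibrium. Ka = x²/(9.62e-05 − x).
Here C₀/Ka ≈ 5.66, so the small-x approximation fails. Use the quadratic:
x = [−1.7e-05 + √(1.7e-05² + 6.54e-09)]/2 = 3.28 × 10^-5 M
pH = −log(3.28 × 10^-5) = 4.48

pH = 4.48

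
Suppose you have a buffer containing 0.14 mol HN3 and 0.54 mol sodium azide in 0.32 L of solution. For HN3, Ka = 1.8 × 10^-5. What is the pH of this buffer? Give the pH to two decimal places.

pH = 5.33

pKa = −log(1.8 × 10^-5) = 4.745
pH = pKa + log([A⁻]/[HA]) = 4.745 + log(0.54/0.14)
pH = 4.745 + (+0.586) = 5.33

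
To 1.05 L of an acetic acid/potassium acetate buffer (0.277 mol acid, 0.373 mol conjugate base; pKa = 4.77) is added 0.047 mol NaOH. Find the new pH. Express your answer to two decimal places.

OH- converts CH3COOH to CH3COO-: CH3COOH → 0.23 mol, CH3COO- → 0.42 mol.
pH = pKa + log([A⁻]/[HA]) = 4.77 + log(0.42/0.23) = 4.77 +0.262

pH = 5.03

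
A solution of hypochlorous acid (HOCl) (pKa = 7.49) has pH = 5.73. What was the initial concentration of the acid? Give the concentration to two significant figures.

[H+] = 10^(-5.73) = 1.86 × 10^-6 M = x
Ka = 10^(−7.49) = 3.24 × 10^-8
Ka = x²/(C₀ − x) ⇒ C₀ = x + x²/Ka
C₀ = 1.86 × 10^-6 + (1.86 × 10^-6)²/(3.24 × 10^-8) = 1.09 × 10^-4 M

C₀ = 1.1 × 10^-4 M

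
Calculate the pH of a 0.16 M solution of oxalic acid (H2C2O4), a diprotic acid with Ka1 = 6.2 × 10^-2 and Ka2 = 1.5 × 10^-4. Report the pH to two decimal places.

Ka1 ≫ Ka2, so treat the first dissociation as the only significant source of H+.
Ka1 = x²/(0.16 − x) = 6.2 × 10^-2
Solving the quadratic: x = (−Ka1 + √(Ka1² + 4·Ka1·C₀))/2 = 7.33 × 10^-2 M
pH = −log(7.33 × 10^-2) = 1.13

pH = 1.13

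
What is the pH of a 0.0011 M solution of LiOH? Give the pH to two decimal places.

LiOH is a strong base; [OH-] = 0.0011 M.
pOH = -log(0.0011) = 2.96
pH = 14.00 - 2.96 = 11.04

pH = 11.04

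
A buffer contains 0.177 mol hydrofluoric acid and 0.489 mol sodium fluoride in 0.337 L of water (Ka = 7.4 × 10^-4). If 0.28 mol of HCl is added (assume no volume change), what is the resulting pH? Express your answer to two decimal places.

pH = 2.79

Added H+ converts F- to HF: HF → 0.457 mol, F- → 0.209 mol.
pKa = −log(7.4 × 10^-4) = 3.131
Henderson–Hasselbalch with mole ratio 0.209/0.457: pH = 3.131 + (-0.340)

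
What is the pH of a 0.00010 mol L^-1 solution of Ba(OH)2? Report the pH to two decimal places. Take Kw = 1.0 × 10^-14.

Ba(OH)2 is a strong base (each formula unit releases 2 OH-); [OH-] = 0.0002 M.
pOH = -log(0.0002) = 3.70
pH = 14.00 - 3.70 = 10.30

pH = 10.30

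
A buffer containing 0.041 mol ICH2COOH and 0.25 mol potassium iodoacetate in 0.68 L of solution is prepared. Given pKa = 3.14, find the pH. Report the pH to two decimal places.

pH = 3.93

Henderson–Hasselbalch: pH = pKa + log([ICH2COO-]/[ICH2COOH]) = 3.14 + log(0.25/0.041)
pH = 3.14 + (+0.785) = 3.93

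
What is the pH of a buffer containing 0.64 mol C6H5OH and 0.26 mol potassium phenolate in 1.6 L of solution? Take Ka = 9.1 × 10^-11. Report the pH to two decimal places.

pKa = −log(9.1 × 10^-11) = 10.041
Henderson–Hasselbalch: pH = pKa + log([C6H5O-]/[C6H5OH]) = 10.041 + log(0.26/0.64)
pH = 10.041 + (-0.391) = 9.65

pH = 9.65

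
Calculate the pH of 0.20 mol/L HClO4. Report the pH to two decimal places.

HClO4 is a strong acid and dissociates completely, so [H+] = 0.20 M.
pH = -log(0.2) = 0.70

pH = 0.70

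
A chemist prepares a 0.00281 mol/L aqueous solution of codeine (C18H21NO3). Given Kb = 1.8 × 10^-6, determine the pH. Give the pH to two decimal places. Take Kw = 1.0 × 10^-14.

C18H21NO3 + H2O ⇌ C18H22NO3+ + OH-
Kb = x²/(0.00281 − x) = 1.8 × 10^-6
Since Kb ≪ C₀, x ≈ √(Kb·C₀) = 7.11 × 10^-5 M.
(x/C₀ = 2.5% < 5%, so the approximation holds.)
pOH = 4.15, so pH = 14.00 − pOH = 9.85

pH = 9.85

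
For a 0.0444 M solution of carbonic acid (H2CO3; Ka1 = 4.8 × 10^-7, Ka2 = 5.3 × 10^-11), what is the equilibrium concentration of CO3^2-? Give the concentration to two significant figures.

5.3 × 10^-11 M

First ionization gives [H+] ≈ [HCO3-] = 1.46 × 10^-4 M.
Second step: Ka2 = [H+][CO3^2-]/[HCO3-] ≈ [CO3^2-] (since [H+] ≈ [HCO3-]).
So [CO3^2-] ≈ Ka2.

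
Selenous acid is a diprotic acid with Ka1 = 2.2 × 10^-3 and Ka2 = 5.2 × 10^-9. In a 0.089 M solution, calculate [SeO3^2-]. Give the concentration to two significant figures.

First ionization gives [H+] ≈ [HSeO3-] = 1.29 × 10^-2 M.
Second step: Ka2 = [H+][SeO3^2-]/[HSeO3-] ≈ [SeO3^2-] (since [H+] ≈ [HSeO3-]).
So [SeO3^2-] ≈ Ka2.

5.2 × 10^-9 M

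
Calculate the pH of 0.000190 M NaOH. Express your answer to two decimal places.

pH = 10.28

NaOH is a strong base; [OH-] = 0.00019 M.
pOH = -log(0.00019) = 3.72
pH = 14.00 - 3.72 = 10.28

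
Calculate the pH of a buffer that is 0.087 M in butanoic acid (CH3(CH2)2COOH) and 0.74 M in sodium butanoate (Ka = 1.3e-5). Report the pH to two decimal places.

pH = 5.82

pKa = −log(1.3 × 10^-5) = 4.886
Henderson–Hasselbalch: pH = pKa + log([CH3(CH2)2COO-]/[CH3(CH2)2COOH]) = 4.886 + log(0.74/0.087)
pH = 4.886 + (+0.930) = 5.82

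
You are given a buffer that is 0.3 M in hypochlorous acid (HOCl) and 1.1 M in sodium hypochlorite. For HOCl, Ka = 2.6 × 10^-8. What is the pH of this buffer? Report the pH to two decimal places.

pH = 8.15

pKa = −log(2.6 × 10^-8) = 7.585
Using pH = pKa + log([base]/[acid]) with [base]/[acid] = 1.1/0.3:
pH = 7.585 + (+0.564) = 8.15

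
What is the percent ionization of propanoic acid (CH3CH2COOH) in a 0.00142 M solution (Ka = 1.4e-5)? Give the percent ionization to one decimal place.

9.4%

CH3CH2COOH ⇌ CH3CH2COO- + H+; let x = [H+] at equilibrium.
Solve x² + 1.4e-05x − 1.99e-08 = 0 → x = 1.34 × 10^-4 M
% ionization = x/C₀ × 100% = 1.34 × 10^-4/0.00142 × 100% = 9.4%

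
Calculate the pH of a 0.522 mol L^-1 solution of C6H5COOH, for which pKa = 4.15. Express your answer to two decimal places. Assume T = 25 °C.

C6H5COOH ⇌ C6H5COO- + H+
Ka = 10^(−4.15) = 7.08 × 10^-5
Ka = x²/(0.522 − x) = 7.08 × 10^-5
Assume x ≪ 0.522: x ≈ √(7.08 × 10^-5 × 0.522) = 6.08 × 10^-3 M
Check: 1.2% ionized — well under 5%, approximation valid.
pH = −log(6.08 × 10^-3) = 2.22

pH = 2.22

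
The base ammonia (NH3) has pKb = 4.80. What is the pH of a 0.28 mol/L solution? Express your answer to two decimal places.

NH3 + H2O ⇌ NH4+ + OH-
Kb = 10^(−4.80) = 1.58 × 10^-5
Kb = x²/(0.28 − x) = 1.58 × 10^-5
Neglecting x in the denominator: x = √(1.58 × 10^-5 × 0.28) = 2.10 × 10^-3 M
(x/C₀ = 0.75% < 5%, so the approximation holds.)
pOH = −log(2.10 × 10^-3) = 2.68; pH = 14.00 − 2.68 = 11.32

pH = 11.32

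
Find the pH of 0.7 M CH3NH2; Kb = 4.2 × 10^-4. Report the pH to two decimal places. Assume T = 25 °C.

pH = 12.23

CH3NH2 + H2O ⇌ CH3NH3+ + OH-
From the ICE table, Kb = x²/(0.7 − x) = 4.2 × 10^-4.
Since Kb ≪ C₀, x ≈ √(Kb·C₀) = 1.71 × 10^-2 M.
Check: 2.4% ionized — well under 5%, approximation valid.
pOH = 1.77, so pH = 14.00 − pOH = 12.23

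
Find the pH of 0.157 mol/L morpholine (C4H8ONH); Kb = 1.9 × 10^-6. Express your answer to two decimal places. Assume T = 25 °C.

pH = 10.74

C4H8ONH + H2O ⇌ C4H8ONH2+ + OH-
Kb = [OH-]²/(0.157 − [OH-]) = 1.9 × 10^-6
Assume [OH-] ≪ 0.157: [OH-] ≈ √(1.9 × 10^-6 × 0.157) = 5.46 × 10^-4 M
Check: 0.35% ionized — well under 5%, approximation valid.
pOH = −log(5.46 × 10^-4) = 3.26; pH = 14.00 − 3.26 = 10.74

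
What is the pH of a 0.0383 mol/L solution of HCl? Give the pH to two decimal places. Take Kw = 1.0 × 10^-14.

HCl is a strong acid and dissociates completely, so [H+] = 0.0383 M.
pH = -log(0.0383) = 1.42

pH = 1.42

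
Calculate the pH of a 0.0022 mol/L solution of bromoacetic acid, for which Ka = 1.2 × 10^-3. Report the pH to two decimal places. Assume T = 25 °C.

BrCH2COOH ⇌ BrCH2COO- + H+
Let x = [H+] at equilibrium. Ka = x²/(0.0022 − x).
x is not negligible relative to C₀; solve x² + 0.0012·x − 2.64e-06 = 0.
x = (−Ka + √(Ka² + 4·Ka·C₀))/2 = 1.13 × 10^-3 M
pH = −log[H+] = −log(1.13 × 10^-3) = 2.95

pH = 2.95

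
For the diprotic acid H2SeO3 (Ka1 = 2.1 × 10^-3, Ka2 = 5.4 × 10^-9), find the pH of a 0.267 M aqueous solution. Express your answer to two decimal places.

Ka1 ≫ Ka2, so treat the first dissociation as the only significant source of H+.
Ka1 = x²/(0.267 − x) = 2.1 × 10^-3
Solving the quadratic: x = (−Ka1 + √(Ka1² + 4·Ka1·C₀))/2 = 2.27 × 10^-2 M
pH = −log(2.27 × 10^-2) = 1.64

pH = 1.64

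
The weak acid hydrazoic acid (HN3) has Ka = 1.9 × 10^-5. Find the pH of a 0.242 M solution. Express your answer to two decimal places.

pH = 2.67

HN3 ⇌ N3- + H+
From the ICE table, Ka = x²/(0.242 − x) = 1.9 × 10^-5.
Since Ka ≪ C₀, x ≈ √(Ka·C₀) = 2.14 × 10^-3 M.
pH = −log(2.14 × 10^-3) = 2.67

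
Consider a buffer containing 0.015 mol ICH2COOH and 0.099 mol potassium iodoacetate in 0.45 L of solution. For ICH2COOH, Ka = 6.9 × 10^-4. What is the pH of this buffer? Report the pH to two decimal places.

pH = 3.98

pKa = −log(6.9 × 10^-4) = 3.161
pH = pKa + log([A⁻]/[HA]) = 3.161 + log(0.099/0.015)
pH = 3.161 + (+0.820) = 3.98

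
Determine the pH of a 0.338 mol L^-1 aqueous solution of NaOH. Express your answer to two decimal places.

pH = 13.53

NaOH is a strong base; [OH-] = 0.338 M.
pOH = -log(0.338) = 0.47
pH = 14.00 - 0.47 = 13.53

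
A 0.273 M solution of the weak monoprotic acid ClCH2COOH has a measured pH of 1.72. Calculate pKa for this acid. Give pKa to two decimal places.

pKa = 2.84

[H+] = 10^(-1.72) = 1.91 × 10^-2 M
At equilibrium [HA] = 0.273 − 1.91 × 10^-2 = 2.54 × 10^-1 M
Ka = [H+][A-]/[HA] = (1.91 × 10^-2)² / 2.54 × 10^-1 = 1.44 × 10^-3
pKa = -log(1.44 × 10^-3) = 2.84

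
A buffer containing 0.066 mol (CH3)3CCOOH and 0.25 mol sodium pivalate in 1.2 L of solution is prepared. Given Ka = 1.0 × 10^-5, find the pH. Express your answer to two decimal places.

pH = 5.58

pKa = −log(1.0 × 10^-5) = 5.000
Henderson–Hasselbalch: pH = pKa + log([(CH3)3CCOO-]/[(CH3)3CCOOH]) = 5.000 + log(0.25/0.066)
pH = 5.000 + (+0.578) = 5.58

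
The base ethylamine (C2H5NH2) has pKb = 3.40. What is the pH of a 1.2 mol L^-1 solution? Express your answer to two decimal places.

C2H5NH2 + H2O ⇌ C2H5NH3+ + OH-
Kb = 10^(−3.40) = 3.98 × 10^-4
Kb = [OH-]²/(1.2 − [OH-]) = 3.98 × 10^-4
Assume [OH-] ≪ 1.2: [OH-] ≈ √(3.98 × 10^-4 × 1.2) = 2.19 × 10^-2 M
([OH-]/C₀ = 1.8% < 5%, so the approximation holds.)
pOH = 1.66, so pH = 14.00 − pOH = 12.34

pH = 12.34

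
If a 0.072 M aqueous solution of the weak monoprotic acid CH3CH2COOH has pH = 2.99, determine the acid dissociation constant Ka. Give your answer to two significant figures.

Ka = 1.5 × 10^-5

[H+] = 10^(-2.99) = 1.02 × 10^-3 M
At equilibrium [HA] = 0.072 − 1.02 × 10^-3 = 7.10 × 10^-2 M
Ka = [H+][A-]/[HA] = (1.02 × 10^-3)² / 7.10 × 10^-2 = 1.5 × 10^-5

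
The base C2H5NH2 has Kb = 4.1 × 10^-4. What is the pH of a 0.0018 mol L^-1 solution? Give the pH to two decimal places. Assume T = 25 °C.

pH = 10.83

C2H5NH2 + H2O ⇌ C2H5NH3+ + OH-
Kb = [OH-]²/(0.0018 − [OH-]) = 4.1 × 10^-4
[OH-] is not negligible relative to C₀; solve [OH-]² + 0.00041·[OH-] − 7.38e-07 = 0.
[OH-] = [−0.00041 + √(0.00041² + 2.95e-06)]/2 = 6.78 × 10^-4 M
pOH = 3.17, so pH = 14.00 − pOH = 10.83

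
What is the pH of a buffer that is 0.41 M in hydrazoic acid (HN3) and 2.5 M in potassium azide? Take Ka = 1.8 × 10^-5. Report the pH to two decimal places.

pKa = −log(1.8 × 10^-5) = 4.745
Henderson–Hasselbalch: pH = pKa + log([N3-]/[HN3]) = 4.745 + log(2.5/0.41)
pH = 4.745 + (+0.785) = 5.53

pH = 5.53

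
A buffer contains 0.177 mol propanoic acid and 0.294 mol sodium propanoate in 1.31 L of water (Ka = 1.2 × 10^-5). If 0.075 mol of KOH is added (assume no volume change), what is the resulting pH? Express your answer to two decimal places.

After neutralization: n(CH3CH2COOH) = 0.102 mol, n(CH3CH2COO-) = 0.369 mol.
pKa = −log(1.2 × 10^-5) = 4.921
Henderson–Hasselbalch with mole ratio 0.369/0.102: pH = 4.921 + (+0.558)

pH = 5.48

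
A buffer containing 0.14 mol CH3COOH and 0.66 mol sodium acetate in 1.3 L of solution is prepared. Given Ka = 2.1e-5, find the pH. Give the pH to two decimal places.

pKa = −log(2.1 × 10^-5) = 4.678
Henderson–Hasselbalch: pH = pKa + log([CH3COO-]/[CH3COOH]) = 4.678 + log(0.66/0.14)
pH = 4.678 + (+0.673) = 5.35

pH = 5.35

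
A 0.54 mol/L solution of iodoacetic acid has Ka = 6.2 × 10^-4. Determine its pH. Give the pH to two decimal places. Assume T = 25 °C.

pH = 1.74

ICH2COOH ⇌ ICH2COO- + H+
From the ICE table, Ka = x²/(0.54 − x) = 6.2 × 10^-4.
Since Ka ≪ C₀, x ≈ √(Ka·C₀) = 1.83 × 10^-2 M.
pH = −log(1.83 × 10^-2) = 1.74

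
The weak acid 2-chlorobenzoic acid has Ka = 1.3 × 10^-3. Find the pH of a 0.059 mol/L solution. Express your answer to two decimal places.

pH = 2.09

ClC6H4COOH ⇌ ClC6H4COO- + H+
Ka = x²/(0.059 − x) = 1.3 × 10^-3
x is not negligible relative to C₀; solve x² + 0.0013·x − 7.67e-05 = 0.
x = (−Ka + √(Ka² + 4·Ka·C₀))/2 = 8.13 × 10^-3 M
pH = −log[H+] = −log(8.13 × 10^-3) = 2.09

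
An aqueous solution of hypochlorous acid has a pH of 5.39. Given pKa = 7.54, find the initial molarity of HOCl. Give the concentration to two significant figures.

C₀ = 5.8 × 10^-4 M

[H+] = 10^(-5.39) = 4.07 × 10^-6 M = x
Ka = 10^(−7.54) = 2.88 × 10^-8
Ka = x²/(C₀ − x) ⇒ C₀ = x + x²/Ka
C₀ = 4.07 × 10^-6 + (4.07 × 10^-6)²/(2.88 × 10^-8) = 5.79 × 10^-4 M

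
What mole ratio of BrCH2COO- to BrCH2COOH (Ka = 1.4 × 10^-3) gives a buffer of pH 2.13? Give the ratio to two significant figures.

ratio = 0.19

pKa = -log(1.4 × 10^-3) = 2.854
pH = pKa + log(r) ⇒ log(r) = 2.13 − 2.854 = -0.724
r = [BrCH2COO-]/[BrCH2COOH] = 10^(-0.724) = 0.189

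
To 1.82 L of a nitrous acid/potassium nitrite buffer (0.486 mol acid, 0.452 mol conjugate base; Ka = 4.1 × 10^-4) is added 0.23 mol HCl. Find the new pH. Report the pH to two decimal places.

Added H+ converts NO2- to HNO2: HNO2 → 0.716 mol, NO2- → 0.222 mol.
pKa = −log(4.1 × 10^-4) = 3.387
pH = pKa + log([A⁻]/[HA]) = 3.387 + log(0.222/0.716) = 3.387 -0.509

pH = 2.88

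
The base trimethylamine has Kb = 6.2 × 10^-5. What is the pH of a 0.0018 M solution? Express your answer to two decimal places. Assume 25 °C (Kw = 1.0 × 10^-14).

pH = 10.48

(CH3)3N + H2O ⇌ (CH3)3NH+ + OH-
Kb = x²/(0.0018 − x) = 6.2 × 10^-5
x is not negligible relative to C₀; solve x² + 6.2e-05·x − 1.12e-07 = 0.
x = (−Kb + √(Kb² + 4·Kb·C₀))/2 = 3.05 × 10^-4 M
pOH = −log(3.05 × 10^-4) = 3.52; pH = 14.00 − 3.52 = 10.48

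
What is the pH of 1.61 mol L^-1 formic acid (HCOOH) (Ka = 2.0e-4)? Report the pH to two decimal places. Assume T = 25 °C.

HCOOH ⇌ HCOO- + H+
Ka = [H+]²/(1.61 − [H+]) = 2.0 × 10^-4
Since Ka ≪ C₀, [H+] ≈ √(Ka·C₀) = 1.79 × 10^-2 M.
pH = −log[H+] = −log(1.79 × 10^-2) = 1.75

pH = 1.75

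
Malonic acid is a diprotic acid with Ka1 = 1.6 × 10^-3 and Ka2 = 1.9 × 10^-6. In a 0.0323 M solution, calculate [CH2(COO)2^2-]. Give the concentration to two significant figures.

1.9 × 10^-6 M

First ionization gives [H+] ≈ [CH2(COOH)COO-] = 6.43 × 10^-3 M.
Second step: Ka2 = [H+][CH2(COO)2^2-]/[CH2(COOH)COO-] ≈ [CH2(COO)2^2-] (since [H+] ≈ [CH2(COOH)COO-]).
So [CH2(COO)2^2-] ≈ Ka2.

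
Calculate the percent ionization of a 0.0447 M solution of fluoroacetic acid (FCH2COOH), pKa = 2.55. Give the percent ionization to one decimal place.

FCH2COOH ⇌ FCH2COO- + H+; let x = [H+] at equilibrium.
Ka = 10^(−2.55) = 2.82 × 10^-3
Ka = x²/(C₀ − x); solving the quadratic gives x = 9.91 × 10^-3 M.
% ionization = x/C₀ × 100% = 9.91 × 10^-3/0.0447 × 100% = 22.2%

22.2%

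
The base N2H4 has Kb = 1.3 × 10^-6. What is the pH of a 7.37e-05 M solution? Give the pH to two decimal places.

pH = 8.96

N2H4 + H2O ⇌ N2H5+ + OH-
From the ICE table, Kb = x²/(7.37e-05 − x) = 1.3 × 10^-6.
Here C₀/Kb ≈ 56.7, so the small-x approximation fails. Use the quadratic:
x = (−Kb + √(Kb² + 4·Kb·C₀))/2 = 9.16 × 10^-6 M
pOH = −log(9.16 × 10^-6) = 5.04; pH = 14.00 − 5.04 = 8.96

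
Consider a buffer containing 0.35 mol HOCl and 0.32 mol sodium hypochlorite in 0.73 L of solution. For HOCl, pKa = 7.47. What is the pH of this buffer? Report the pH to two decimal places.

Henderson–Hasselbalch: pH = pKa + log([OCl-]/[HOCl]) = 7.47 + log(0.32/0.35)
pH = 7.47 + (-0.039) = 7.43

pH = 7.43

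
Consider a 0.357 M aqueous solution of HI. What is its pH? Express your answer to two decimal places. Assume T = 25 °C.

HI is a strong acid and dissociates completely, so [H+] = 0.357 M.
pH = -log(0.357) = 0.45

pH = 0.45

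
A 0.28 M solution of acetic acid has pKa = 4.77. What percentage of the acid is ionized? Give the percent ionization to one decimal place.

0.8%

CH3COOH ⇌ CH3COO- + H+; let x = [H+] at equilibrium.
Ka = 10^(−4.77) = 1.70 × 10^-5
x ≈ √(Ka·C₀) = √(1.70 × 10^-5 × 0.28) = 2.18 × 10^-3 M
% ionization = x/C₀ × 100% = 2.18 × 10^-3/0.28 × 100% = 0.8%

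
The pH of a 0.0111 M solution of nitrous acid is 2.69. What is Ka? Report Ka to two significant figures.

Ka = 4.6 × 10^-4

[H+] = 10^(-2.69) = 2.04 × 10^-3 M
At equilibrium [HA] = 0.0111 − 2.04 × 10^-3 = 9.06 × 10^-3 M
Ka = [H+][A-]/[HA] = (2.04 × 10^-3)² / 9.06 × 10^-3 = 4.6 × 10^-4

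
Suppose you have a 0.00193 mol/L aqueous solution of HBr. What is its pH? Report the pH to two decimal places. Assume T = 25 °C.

pH = 2.71

HBr is a strong acid and dissociates completely, so [H+] = 0.00193 M.
pH = -log(0.00193) = 2.71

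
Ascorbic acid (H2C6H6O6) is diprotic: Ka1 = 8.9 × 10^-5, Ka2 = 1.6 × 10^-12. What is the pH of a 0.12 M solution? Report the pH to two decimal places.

pH = 2.49

Since Ka1 ≫ Ka2, the first ionization dominates [H+].
Ka1 = x²/(0.12 − x) = 8.9 × 10^-5
x ≈ √(8.9 × 10^-5 × 0.12) = 3.27 × 10^-3 M
pH = −log(3.27 × 10^-3) = 2.49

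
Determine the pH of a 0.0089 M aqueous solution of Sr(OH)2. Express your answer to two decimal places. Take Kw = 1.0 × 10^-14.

Sr(OH)2 is a strong base (each formula unit releases 2 OH-); [OH-] = 0.0178 M.
pOH = -log(0.0178) = 1.75
pH = 14.00 - 1.75 = 12.25

pH = 12.25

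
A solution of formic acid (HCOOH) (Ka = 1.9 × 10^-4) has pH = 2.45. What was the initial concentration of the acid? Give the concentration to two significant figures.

[H+] = 10^(-2.45) = 3.55 × 10^-3 M = x
Ka = x²/(C₀ − x) ⇒ C₀ = x + x²/Ka
C₀ = 3.55 × 10^-3 + (3.55 × 10^-3)²/(1.9 × 10^-4) = 6.99 × 10^-2 M

C₀ = 7.0 × 10^-2 M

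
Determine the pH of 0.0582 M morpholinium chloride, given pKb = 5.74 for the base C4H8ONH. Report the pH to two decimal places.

C4H8ONH2+ is the conjugate acid of the weak base C4H8ONH.
Kb = 10^(−5.74) = 1.82 × 10^-6
Ka = Kw/Kb = 1.0×10^-14 / 1.82 × 10^-6 = 5.49 × 10^-9
From the ICE table, Ka = x²/(0.0582 − x) = 5.49 × 10^-9.
Assume x ≪ 0.0582: x ≈ √(5.49 × 10^-9 × 0.0582) = 1.79 × 10^-5 M
pH = −log(1.79 × 10^-5) = 4.75

pH = 4.75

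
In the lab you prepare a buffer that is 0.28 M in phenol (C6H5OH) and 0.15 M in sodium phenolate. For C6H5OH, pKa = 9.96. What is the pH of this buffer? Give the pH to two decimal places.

Henderson–Hasselbalch: pH = pKa + log([C6H5O-]/[C6H5OH]) = 9.96 + log(0.15/0.28)
pH = 9.96 + (-0.271) = 9.69

pH = 9.69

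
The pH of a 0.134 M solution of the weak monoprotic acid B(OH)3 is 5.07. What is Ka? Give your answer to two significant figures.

Ka = 5.4 × 10^-10

[H+] = 10^(-5.07) = 8.51 × 10^-6 M
At equilibrium [HA] = 0.134 − 8.51 × 10^-6 = 1.34 × 10^-1 M
Ka = [H+][A-]/[HA] = (8.51 × 10^-6)² / 1.34 × 10^-1 = 5.4 × 10^-10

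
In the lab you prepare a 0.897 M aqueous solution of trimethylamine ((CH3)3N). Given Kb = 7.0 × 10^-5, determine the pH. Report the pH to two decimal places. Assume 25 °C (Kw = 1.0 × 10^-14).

pH = 11.90

(CH3)3N + H2O ⇌ (CH3)3NH+ + OH-
From the ICE table, Kb = x²/(0.897 − x) = 7.0 × 10^-5.
Since Kb ≪ C₀, x ≈ √(Kb·C₀) = 7.92 × 10^-3 M.
pOH = −log(7.92 × 10^-3) = 2.10; pH = 14.00 − 2.10 = 11.90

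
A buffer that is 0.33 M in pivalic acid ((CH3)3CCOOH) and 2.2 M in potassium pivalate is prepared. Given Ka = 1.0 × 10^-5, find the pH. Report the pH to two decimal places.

pKa = −log(1.0 × 10^-5) = 5.000
pH = pKa + log([A⁻]/[HA]) = 5.000 + log(2.2/0.33)
pH = 5.000 + (+0.824) = 5.82

pH = 5.82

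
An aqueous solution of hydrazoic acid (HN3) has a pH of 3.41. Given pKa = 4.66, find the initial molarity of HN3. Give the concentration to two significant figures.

C₀ = 7.3 × 10^-3 M

[H+] = 10^(-3.41) = 3.89 × 10^-4 M = x
Ka = 10^(−4.66) = 2.19 × 10^-5
Ka = x²/(C₀ − x) ⇒ C₀ = x + x²/Ka
C₀ = 3.89 × 10^-4 + (3.89 × 10^-4)²/(2.19 × 10^-5) = 7.30 × 10^-3 M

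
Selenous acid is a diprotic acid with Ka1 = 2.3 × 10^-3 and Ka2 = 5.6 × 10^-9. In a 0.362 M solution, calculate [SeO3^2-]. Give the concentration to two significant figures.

First ionization gives [H+] ≈ [HSeO3-] = 2.77 × 10^-2 M.
Second step: Ka2 = [H+][SeO3^2-]/[HSeO3-] ≈ [SeO3^2-] (since [H+] ≈ [HSeO3-]).
So [SeO3^2-] ≈ Ka2.

5.6 × 10^-9 M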